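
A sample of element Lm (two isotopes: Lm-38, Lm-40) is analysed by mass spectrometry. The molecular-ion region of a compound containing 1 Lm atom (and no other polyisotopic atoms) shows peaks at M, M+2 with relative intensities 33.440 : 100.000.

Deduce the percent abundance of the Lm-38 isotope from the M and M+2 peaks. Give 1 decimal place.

25.1%

If p is the fraction of Lm that is Lm-38, then I(M+2)/I(M) = [C(1,1)·p^0·(1−p)] / p^1 = 1·(1−p)/p = 100.000/33.440 = 2.9904
(1−p)/p = 2.9904/1 = 2.9904  ⇒  p = 1/(1 + 2.9904) = 0.2506
Lm-38: 25.1%, Lm-40: 74.9%.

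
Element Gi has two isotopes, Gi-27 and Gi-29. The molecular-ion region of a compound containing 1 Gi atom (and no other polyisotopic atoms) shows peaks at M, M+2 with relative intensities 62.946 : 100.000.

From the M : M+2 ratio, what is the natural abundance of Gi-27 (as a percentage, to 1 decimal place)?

If p is the fraction of Gi that is Gi-27, then I(M+2)/I(M) = [C(1,1)·p^0·(1−p)] / p^1 = 1·(1−p)/p = 100.000/62.946 = 1.5887
(1−p)/p = 1.5887/1 = 1.5887  ⇒  p = 1/(1 + 1.5887) = 0.3863
Gi-27: 38.6%, Gi-29: 61.4%.

38.6%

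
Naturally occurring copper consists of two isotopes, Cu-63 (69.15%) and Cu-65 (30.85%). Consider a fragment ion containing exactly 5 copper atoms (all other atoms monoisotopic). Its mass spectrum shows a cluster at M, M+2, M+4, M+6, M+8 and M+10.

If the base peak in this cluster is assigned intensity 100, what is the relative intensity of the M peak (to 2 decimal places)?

Binomial terms of (0.6915 + 0.3085)^5: M 0.1581, M+2 0.3527, M+4 0.3147, M+6 0.1404, M+8 0.0313, M+10 0.0028 → M+2 is the base peak.
P(M+2) = C(5,1) × 0.6915^4 × 0.3085^1 = 5 × 0.2286487 × 0.3085 = 0.352691 (base)
P(M) = C(5,0) × 0.6915^5 × 0.3085^0 = 1 × 0.15811058 × 1.0000 = 0.158111
Relative intensity = 0.158111 / 0.352691 × 100 = 44.83

44.83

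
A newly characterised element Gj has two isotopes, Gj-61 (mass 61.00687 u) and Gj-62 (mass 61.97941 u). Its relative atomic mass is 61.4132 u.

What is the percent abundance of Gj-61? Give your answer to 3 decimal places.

58.220%

With x = fraction of Gj-61 (so Gj-62 is 1 − x):
61.00687·x + 61.97941·(1 − x) = 61.4132
(61.00687 − 61.97941)·x = 61.4132 − 61.97941
x = -0.56621 / -0.97254 = 0.58220 → 58.220% Gj-61, 41.780% Gj-62.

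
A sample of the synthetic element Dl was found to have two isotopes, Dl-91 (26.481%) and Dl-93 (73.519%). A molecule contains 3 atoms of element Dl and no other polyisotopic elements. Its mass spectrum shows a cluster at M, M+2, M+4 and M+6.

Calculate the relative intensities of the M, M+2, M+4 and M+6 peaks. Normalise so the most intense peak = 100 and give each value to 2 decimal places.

4.32 : 36.02 : 100.00 : 92.54

Each Dl atom is independently Dl-91 (p = 0.26481) or Dl-93 (q = 0.73519); the cluster is the binomial expansion (p + q)^3.
P(M) = 0.26481^3 = 0.018570
P(M+2) = 3 × 0.26481^2 × 0.73519^1 = 0.154664
P(M+4) = 3 × 0.26481^1 × 0.73519^2 = 0.429393
P(M+6) = 0.73519^3 = 0.397373
The M+4 peak is largest (0.429393); scaling to 100 gives 4.32 : 36.02 : 100.00 : 92.54.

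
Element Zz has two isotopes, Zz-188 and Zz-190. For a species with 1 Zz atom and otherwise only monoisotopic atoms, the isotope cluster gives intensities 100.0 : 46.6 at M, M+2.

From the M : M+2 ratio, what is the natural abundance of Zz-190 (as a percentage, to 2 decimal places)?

Let p = fractional abundance of Zz-188. I(M+2)/I(M) = [C(1,1)·p^0·(1−p)] / p^1 = 1·(1−p)/p = 46.6/100.0 = 0.4660
(1−p)/p = 0.4660/1 = 0.4660  ⇒  p = 1/(1 + 0.4660) = 0.6821
Zz-188: 68.21%, Zz-190: 31.79%.

31.79%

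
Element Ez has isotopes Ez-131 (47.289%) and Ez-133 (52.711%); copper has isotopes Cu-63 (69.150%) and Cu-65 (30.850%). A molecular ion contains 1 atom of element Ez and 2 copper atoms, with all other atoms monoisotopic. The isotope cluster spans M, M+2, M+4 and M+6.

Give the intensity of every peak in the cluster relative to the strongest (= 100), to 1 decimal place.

Element Ez pattern (n=1): 0.47289 : 0.52711
Copper pattern (n=2): 0.47817225 : 0.4266555 : 0.09517225
Convolve the two distributions (both contribute in 2-u steps):
  M: 0.47289×0.47817225 = 0.226123
  M+2: 0.47289×0.4266555 + 0.52711×0.47817225 = 0.453810
  M+4: 0.47289×0.09517225 + 0.52711×0.4266555 = 0.269900
  M+6: 0.52711×0.09517225 = 0.050166
Scale to base peak (0.453810) = 100: 49.8 : 100.0 : 59.5 : 11.1

49.8 : 100.0 : 59.5 : 11.1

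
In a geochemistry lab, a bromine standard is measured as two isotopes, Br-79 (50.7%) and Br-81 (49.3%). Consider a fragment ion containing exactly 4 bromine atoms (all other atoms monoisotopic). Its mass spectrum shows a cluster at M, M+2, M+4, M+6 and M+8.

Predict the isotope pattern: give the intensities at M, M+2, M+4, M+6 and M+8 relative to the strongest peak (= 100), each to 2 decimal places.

17.63 : 68.56 : 100.00 : 64.83 : 15.76

Each Br atom is independently Br-79 (p = 0.507) or Br-81 (q = 0.493); the cluster is the binomial expansion (p + q)^4.
P(M) = 0.507^4 = 0.066074
P(M+2) = 4 × 0.507^3 × 0.493^1 = 0.256999
P(M+4) = 6 × 0.507^2 × 0.493^2 = 0.374853
P(M+6) = 4 × 0.507^1 × 0.493^3 = 0.243001
P(M+8) = 0.493^4 = 0.059073
The M+4 peak is largest (0.374853); scaling to 100 gives 17.63 : 68.56 : 100.00 : 64.83 : 15.76.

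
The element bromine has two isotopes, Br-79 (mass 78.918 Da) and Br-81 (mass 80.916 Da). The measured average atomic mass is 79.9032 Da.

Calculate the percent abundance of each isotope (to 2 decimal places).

Br-79: 50.69%, Br-81: 49.31%

Writing the weighted mean with unknown fraction x of Br-79:
78.918·x + 80.916·(1 − x) = 79.9032
(78.918 − 80.916)·x = 79.9032 − 80.916
x = -1.0128 / -1.998 = 0.50691 → 50.69% Br-79, 49.31% Br-81.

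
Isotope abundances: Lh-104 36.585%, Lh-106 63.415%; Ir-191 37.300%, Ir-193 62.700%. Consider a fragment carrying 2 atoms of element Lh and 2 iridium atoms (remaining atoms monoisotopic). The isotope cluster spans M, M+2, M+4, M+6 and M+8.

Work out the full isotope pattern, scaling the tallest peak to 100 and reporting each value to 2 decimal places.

5.03 : 34.32 : 87.88 : 100.00 : 42.67

Element Lh pattern (n=2): 0.13384622 : 0.46400756 : 0.40214622
Iridium pattern (n=2): 0.139129 : 0.467742 : 0.393129
Convolve the two distributions (both contribute in 2-u steps):
  M: 0.13384622×0.139129 = 0.018622
  M+2: 0.13384622×0.467742 + 0.46400756×0.139129 = 0.127162
  M+4: 0.13384622×0.393129 + 0.46400756×0.467742 + 0.40214622×0.139129 = 0.325605
  M+6: 0.46400756×0.393129 + 0.40214622×0.467742 = 0.370516
  M+8: 0.40214622×0.393129 = 0.158095
Scale to base peak (0.370516) = 100: 5.03 : 34.32 : 87.88 : 100.00 : 42.67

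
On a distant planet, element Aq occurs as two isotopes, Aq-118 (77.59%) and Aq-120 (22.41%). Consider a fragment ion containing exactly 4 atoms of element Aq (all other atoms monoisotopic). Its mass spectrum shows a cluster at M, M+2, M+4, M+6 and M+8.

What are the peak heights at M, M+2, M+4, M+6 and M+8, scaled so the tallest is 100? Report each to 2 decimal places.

Expanding (0.7759 + 0.2241)^4:
P(M) = 0.7759^4 = 0.362429
P(M+2) = 4 × 0.7759^3 × 0.2241^1 = 0.418716
P(M+4) = 6 × 0.7759^2 × 0.2241^2 = 0.181404
P(M+6) = 4 × 0.7759^1 × 0.2241^3 = 0.034929
P(M+8) = 0.2241^4 = 0.002522
The M+2 peak is largest (0.418716); scaling to 100 gives 86.56 : 100.00 : 43.32 : 8.34 : 0.60.

86.56 : 100.00 : 43.32 : 8.34 : 0.60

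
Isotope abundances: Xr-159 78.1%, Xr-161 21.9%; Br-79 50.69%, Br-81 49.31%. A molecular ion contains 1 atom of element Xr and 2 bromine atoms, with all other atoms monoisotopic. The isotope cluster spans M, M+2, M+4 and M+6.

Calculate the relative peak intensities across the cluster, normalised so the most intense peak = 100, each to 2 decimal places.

Element Xr pattern (n=1): 0.7810 : 0.2190
Bromine pattern (n=2): 0.25694761 : 0.49990478 : 0.24314761
Convolve the two distributions (both contribute in 2-u steps):
  M: 0.7810×0.25694761 = 0.200676
  M+2: 0.7810×0.49990478 + 0.2190×0.25694761 = 0.446697
  M+4: 0.7810×0.24314761 + 0.2190×0.49990478 = 0.299377
  M+6: 0.2190×0.24314761 = 0.053249
Scale to base peak (0.446697) = 100: 44.92 : 100.00 : 67.02 : 11.92

44.92 : 100.00 : 67.02 : 11.92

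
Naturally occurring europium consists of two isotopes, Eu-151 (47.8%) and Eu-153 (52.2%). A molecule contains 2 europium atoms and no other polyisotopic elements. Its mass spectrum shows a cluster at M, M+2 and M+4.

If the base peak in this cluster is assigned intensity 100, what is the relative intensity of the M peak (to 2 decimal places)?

(0.478 + 0.522)^2 gives M 0.2285, M+2 0.4990, M+4 0.2725; the largest is M+2.
P(M+2) = C(2,1) × 0.478^1 × 0.522^1 = 2 × 0.4780 × 0.5220 = 0.499032 (base)
P(M) = C(2,0) × 0.478^2 × 0.522^0 = 1 × 0.228484 × 1.0000 = 0.228484
Relative intensity = 0.228484 / 0.499032 × 100 = 45.79

45.79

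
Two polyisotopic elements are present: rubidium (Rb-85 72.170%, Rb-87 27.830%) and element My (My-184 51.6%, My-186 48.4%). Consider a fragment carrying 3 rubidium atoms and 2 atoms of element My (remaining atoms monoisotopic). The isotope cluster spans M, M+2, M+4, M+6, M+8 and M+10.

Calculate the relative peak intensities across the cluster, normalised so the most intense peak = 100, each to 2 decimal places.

Rubidium pattern (n=3): 0.37589809 : 0.43485841 : 0.16768892 : 0.02155458
Element My pattern (n=2): 0.266256 : 0.499488 : 0.234256
Convolve the two distributions (both contribute in 2-u steps):
  M: 0.37589809×0.266256 = 0.100085
  M+2: 0.37589809×0.499488 + 0.43485841×0.266256 = 0.303540
  M+4: 0.37589809×0.234256 + 0.43485841×0.499488 + 0.16768892×0.266256 = 0.349911
  M+6: 0.43485841×0.234256 + 0.16768892×0.499488 + 0.02155458×0.266256 = 0.191366
  M+8: 0.16768892×0.234256 + 0.02155458×0.499488 = 0.050048
  M+10: 0.02155458×0.234256 = 0.005049
Scale to base peak (0.349911) = 100: 28.60 : 86.75 : 100.00 : 54.69 : 14.30 : 1.44

28.60 : 86.75 : 100.00 : 54.69 : 14.30 : 1.44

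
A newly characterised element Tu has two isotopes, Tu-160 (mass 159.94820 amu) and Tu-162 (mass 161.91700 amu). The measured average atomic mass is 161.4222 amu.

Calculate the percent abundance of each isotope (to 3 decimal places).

With x = fraction of Tu-160 (so Tu-162 is 1 − x):
159.94820·x + 161.91700·(1 − x) = 161.4222
(159.94820 − 161.91700)·x = 161.4222 − 161.91700
x = -0.49480 / -1.96880 = 0.25132 → 25.132% Tu-160, 74.868% Tu-162.

Tu-160: 25.132%, Tu-162: 74.868%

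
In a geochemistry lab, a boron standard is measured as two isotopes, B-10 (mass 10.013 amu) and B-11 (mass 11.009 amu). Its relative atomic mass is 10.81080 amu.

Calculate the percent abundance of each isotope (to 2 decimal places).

Writing the weighted mean with unknown fraction x of B-10:
10.013·x + 11.009·(1 − x) = 10.81080
(10.013 − 11.009)·x = 10.81080 − 11.009
x = -0.19820 / -0.996 = 0.19900 → 19.90% B-10, 80.10% B-11.

B-10: 19.90%, B-11: 80.10%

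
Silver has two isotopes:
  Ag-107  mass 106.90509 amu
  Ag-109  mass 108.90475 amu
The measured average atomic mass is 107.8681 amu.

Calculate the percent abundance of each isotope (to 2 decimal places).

With x = fraction of Ag-107 (so Ag-109 is 1 − x):
106.90509·x + 108.90475·(1 − x) = 107.8681
(106.90509 − 108.90475)·x = 107.8681 − 108.90475
x = -1.03665 / -1.99966 = 0.51841 → 51.84% Ag-107, 48.16% Ag-109.

Ag-107: 51.84%, Ag-109: 48.16%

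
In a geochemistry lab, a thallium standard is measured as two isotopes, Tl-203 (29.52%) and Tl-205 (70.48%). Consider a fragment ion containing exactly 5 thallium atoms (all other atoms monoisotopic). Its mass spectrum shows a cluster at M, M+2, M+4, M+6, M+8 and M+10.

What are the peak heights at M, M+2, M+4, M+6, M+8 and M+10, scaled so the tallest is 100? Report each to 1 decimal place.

Expanding (0.2952 + 0.7048)^5:
P(M) = 0.2952^5 = 0.002242
P(M+2) = 5 × 0.2952^4 × 0.7048^1 = 0.026761
P(M+4) = 10 × 0.2952^3 × 0.7048^2 = 0.127785
P(M+6) = 10 × 0.2952^2 × 0.7048^3 = 0.305092
P(M+8) = 5 × 0.2952^1 × 0.7048^4 = 0.364208
P(M+10) = 0.7048^5 = 0.173912
The M+8 peak is largest (0.364208); scaling to 100 gives 0.6 : 7.3 : 35.1 : 83.8 : 100.0 : 47.8.

0.6 : 7.3 : 35.1 : 83.8 : 100.0 : 47.8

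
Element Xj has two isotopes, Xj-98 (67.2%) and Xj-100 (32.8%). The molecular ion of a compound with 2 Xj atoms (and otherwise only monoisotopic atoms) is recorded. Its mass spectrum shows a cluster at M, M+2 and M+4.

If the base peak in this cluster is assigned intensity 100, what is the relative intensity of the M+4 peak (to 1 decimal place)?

23.8

Binomial terms of (0.672 + 0.328)^2: M 0.4516, M+2 0.4408, M+4 0.1076 → M is the base peak.
P(M) = C(2,0) × 0.672^2 × 0.328^0 = 1 × 0.451584 × 1.0000 = 0.451584 (base)
P(M+4) = C(2,2) × 0.672^0 × 0.328^2 = 1 × 1.0000 × 0.107584 = 0.107584
Relative intensity = 0.107584 / 0.451584 × 100 = 23.8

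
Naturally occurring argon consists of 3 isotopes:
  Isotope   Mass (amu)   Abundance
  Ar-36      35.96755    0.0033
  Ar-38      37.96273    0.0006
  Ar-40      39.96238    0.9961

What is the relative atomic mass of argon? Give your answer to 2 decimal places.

Ar = Σ fᵢ·mᵢ = 0.0033 × 35.96755 + 0.0006 × 37.96273 + 0.9961 × 39.96238
= 0.118693 + 0.022778 + 39.806527 = 39.947998 amu

39.95 amu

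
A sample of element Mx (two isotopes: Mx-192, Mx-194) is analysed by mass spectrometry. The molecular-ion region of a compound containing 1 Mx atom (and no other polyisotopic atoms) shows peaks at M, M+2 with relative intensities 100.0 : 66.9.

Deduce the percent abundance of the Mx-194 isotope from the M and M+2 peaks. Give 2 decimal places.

If p is the fraction of Mx that is Mx-192, then I(M+2)/I(M) = [C(1,1)·p^0·(1−p)] / p^1 = 1·(1−p)/p = 66.9/100.0 = 0.6690
(1−p)/p = 0.6690/1 = 0.6690  ⇒  p = 1/(1 + 0.6690) = 0.5992
Mx-192: 59.92%, Mx-194: 40.08%.

40.08%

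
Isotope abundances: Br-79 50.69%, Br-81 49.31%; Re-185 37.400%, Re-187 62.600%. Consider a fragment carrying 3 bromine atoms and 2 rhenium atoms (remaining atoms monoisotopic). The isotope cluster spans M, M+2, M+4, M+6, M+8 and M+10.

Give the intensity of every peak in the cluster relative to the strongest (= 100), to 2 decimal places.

5.38 : 33.69 : 82.85 : 100.00 : 59.33 : 13.87

Bromine pattern (n=3): 0.13024674 : 0.3801026 : 0.36975457 : 0.11989609
Rhenium pattern (n=2): 0.139876 : 0.468248 : 0.391876
Convolve the two distributions (both contribute in 2-u steps):
  M: 0.13024674×0.139876 = 0.018218
  M+2: 0.13024674×0.468248 + 0.3801026×0.139876 = 0.114155
  M+4: 0.13024674×0.391876 + 0.3801026×0.468248 + 0.36975457×0.139876 = 0.280743
  M+6: 0.3801026×0.391876 + 0.36975457×0.468248 + 0.11989609×0.139876 = 0.338861
  M+8: 0.36975457×0.391876 + 0.11989609×0.468248 = 0.201039
  M+10: 0.11989609×0.391876 = 0.046984
Scale to base peak (0.338861) = 100: 5.38 : 33.69 : 82.85 : 100.00 : 59.33 : 13.87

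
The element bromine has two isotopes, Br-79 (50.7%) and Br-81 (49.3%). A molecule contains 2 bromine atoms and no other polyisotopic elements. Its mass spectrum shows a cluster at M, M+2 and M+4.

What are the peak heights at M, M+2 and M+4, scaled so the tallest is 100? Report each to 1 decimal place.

Expanding (0.507 + 0.493)^2:
P(M) = 0.507^2 = 0.257049
P(M+2) = 2 × 0.507^1 × 0.493^1 = 0.499902
P(M+4) = 0.493^2 = 0.243049
The M+2 peak is largest (0.499902); scaling to 100 gives 51.4 : 100.0 : 48.6.

51.4 : 100.0 : 48.6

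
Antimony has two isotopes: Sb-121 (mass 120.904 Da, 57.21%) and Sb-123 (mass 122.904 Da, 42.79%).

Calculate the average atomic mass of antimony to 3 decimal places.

Average mass = Σ (abundance × isotope mass) = 0.5721 × 120.904 + 0.4279 × 122.904
= 69.1692 + 52.5906 = 121.7598 Da

121.760 Da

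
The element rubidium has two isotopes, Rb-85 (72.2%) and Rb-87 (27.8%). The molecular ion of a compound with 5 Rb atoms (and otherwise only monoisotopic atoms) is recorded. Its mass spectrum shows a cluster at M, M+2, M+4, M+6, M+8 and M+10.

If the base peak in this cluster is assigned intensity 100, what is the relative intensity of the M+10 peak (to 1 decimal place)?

0.4

Binomial terms of (0.722 + 0.278)^5: M 0.1962, M+2 0.3777, M+4 0.2909, M+6 0.1120, M+8 0.0216, M+10 0.0017 → M+2 is the base peak.
P(M+2) = C(5,1) × 0.722^4 × 0.278^1 = 5 × 0.27173701 × 0.2780 = 0.377714 (base)
P(M+10) = C(5,5) × 0.722^0 × 0.278^5 = 1 × 1.0000 × 0.00166044 = 0.001660
Relative intensity = 0.001660 / 0.377714 × 100 = 0.4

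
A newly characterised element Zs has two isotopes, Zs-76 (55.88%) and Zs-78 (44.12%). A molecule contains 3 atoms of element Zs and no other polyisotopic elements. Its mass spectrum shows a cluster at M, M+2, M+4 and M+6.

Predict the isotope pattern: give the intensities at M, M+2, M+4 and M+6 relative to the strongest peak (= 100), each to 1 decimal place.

The 3 Zs atoms are independent, so intensities follow the terms of (0.5588 + 0.4412)^3.
P(M) = 0.5588^3 = 0.174489
P(M+2) = 3 × 0.5588^2 × 0.4412^1 = 0.413304
P(M+4) = 3 × 0.5588^1 × 0.4412^2 = 0.326324
P(M+6) = 0.4412^3 = 0.085883
The M+2 peak is largest (0.413304); scaling to 100 gives 42.2 : 100.0 : 79.0 : 20.8.

42.2 : 100.0 : 79.0 : 20.8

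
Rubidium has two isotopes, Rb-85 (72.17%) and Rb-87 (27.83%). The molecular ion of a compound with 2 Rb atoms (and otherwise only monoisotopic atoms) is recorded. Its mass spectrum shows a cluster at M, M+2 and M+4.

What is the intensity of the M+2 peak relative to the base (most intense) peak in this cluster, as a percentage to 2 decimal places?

Term probabilities: M 0.5209, M+2 0.4017, M+4 0.0775. Base peak = M.
P(M) = C(2,0) × 0.7217^2 × 0.2783^0 = 1 × 0.52085089 × 1.0000 = 0.520851 (base)
P(M+2) = C(2,1) × 0.7217^1 × 0.2783^1 = 2 × 0.7217 × 0.2783 = 0.401698
Relative intensity = 0.401698 / 0.520851 × 100 = 77.12

77.12%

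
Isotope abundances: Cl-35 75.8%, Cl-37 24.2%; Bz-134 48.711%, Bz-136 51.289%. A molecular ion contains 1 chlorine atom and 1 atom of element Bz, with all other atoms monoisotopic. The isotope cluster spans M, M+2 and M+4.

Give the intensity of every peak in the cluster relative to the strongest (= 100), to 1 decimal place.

Chlorine pattern (n=1): 0.7580 : 0.2420
Element Bz pattern (n=1): 0.48711 : 0.51289
Convolve the two distributions (both contribute in 2-u steps):
  M: 0.7580×0.48711 = 0.369229
  M+2: 0.7580×0.51289 + 0.2420×0.48711 = 0.506651
  M+4: 0.2420×0.51289 = 0.124119
Scale to base peak (0.506651) = 100: 72.9 : 100.0 : 24.5

72.9 : 100.0 : 24.5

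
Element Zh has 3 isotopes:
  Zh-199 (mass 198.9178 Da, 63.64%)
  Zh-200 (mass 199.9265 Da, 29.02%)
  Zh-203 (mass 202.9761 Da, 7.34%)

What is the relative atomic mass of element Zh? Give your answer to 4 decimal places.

Average mass = Σ (abundance × isotope mass) = 0.6364 × 198.9178 + 0.2902 × 199.9265 + 0.0734 × 202.9761
= 126.59129 + 58.01867 + 14.89845 = 199.50841 Da

199.5084 Da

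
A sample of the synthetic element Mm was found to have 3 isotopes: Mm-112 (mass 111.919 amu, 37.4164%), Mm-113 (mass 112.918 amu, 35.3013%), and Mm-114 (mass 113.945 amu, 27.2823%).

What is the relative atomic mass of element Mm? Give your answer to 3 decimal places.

Ar = Σ fᵢ·mᵢ = 0.374164 × 111.919 + 0.353013 × 112.918 + 0.272823 × 113.945
= 41.8761 + 39.8615 + 31.0868 = 112.8244 amu

112.824 amu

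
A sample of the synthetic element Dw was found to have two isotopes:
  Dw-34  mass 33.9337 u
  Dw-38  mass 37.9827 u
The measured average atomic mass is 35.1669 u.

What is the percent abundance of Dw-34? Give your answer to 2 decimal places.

69.54%

Let x be the fractional abundance of Dw-34; then Dw-38 has abundance 1 − x.
33.9337·x + 37.9827·(1 − x) = 35.1669
(33.9337 − 37.9827)·x = 35.1669 − 37.9827
x = -2.8158 / -4.0490 = 0.69543 → 69.54% Dw-34, 30.46% Dw-38.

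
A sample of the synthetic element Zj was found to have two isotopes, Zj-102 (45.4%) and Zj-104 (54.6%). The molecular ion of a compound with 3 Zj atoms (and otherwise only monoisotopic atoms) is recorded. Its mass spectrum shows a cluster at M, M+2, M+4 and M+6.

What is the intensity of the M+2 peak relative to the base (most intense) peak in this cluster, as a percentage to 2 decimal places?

83.15%

(0.454 + 0.546)^3 gives M 0.0936, M+2 0.3376, M+4 0.4060, M+6 0.1628; the largest is M+4.
P(M+4) = C(3,2) × 0.454^1 × 0.546^2 = 3 × 0.4540 × 0.298116 = 0.406034 (base)
P(M+2) = C(3,1) × 0.454^2 × 0.546^1 = 3 × 0.206116 × 0.5460 = 0.337618
Relative intensity = 0.337618 / 0.406034 × 100 = 83.15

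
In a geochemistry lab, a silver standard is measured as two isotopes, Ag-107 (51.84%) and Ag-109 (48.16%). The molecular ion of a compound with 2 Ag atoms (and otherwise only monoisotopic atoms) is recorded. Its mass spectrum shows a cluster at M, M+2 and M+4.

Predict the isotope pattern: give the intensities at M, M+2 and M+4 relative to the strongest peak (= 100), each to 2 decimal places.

53.82 : 100.00 : 46.45

Expanding (0.5184 + 0.4816)^2:
P(M) = 0.5184^2 = 0.268739
P(M+2) = 2 × 0.5184^1 × 0.4816^1 = 0.499323
P(M+4) = 0.4816^2 = 0.231939
The M+2 peak is largest (0.499323); scaling to 100 gives 53.82 : 100.00 : 46.45.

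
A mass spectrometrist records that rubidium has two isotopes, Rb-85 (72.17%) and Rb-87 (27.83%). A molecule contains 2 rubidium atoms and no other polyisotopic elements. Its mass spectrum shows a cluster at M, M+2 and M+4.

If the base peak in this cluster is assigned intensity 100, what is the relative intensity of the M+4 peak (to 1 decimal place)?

(0.7217 + 0.2783)^2 gives M 0.5209, M+2 0.4017, M+4 0.0775; the largest is M.
P(M) = C(2,0) × 0.7217^2 × 0.2783^0 = 1 × 0.52085089 × 1.0000 = 0.520851 (base)
P(M+4) = C(2,2) × 0.7217^0 × 0.2783^2 = 1 × 1.0000 × 0.07745089 = 0.077451
Relative intensity = 0.077451 / 0.520851 × 100 = 14.9

14.9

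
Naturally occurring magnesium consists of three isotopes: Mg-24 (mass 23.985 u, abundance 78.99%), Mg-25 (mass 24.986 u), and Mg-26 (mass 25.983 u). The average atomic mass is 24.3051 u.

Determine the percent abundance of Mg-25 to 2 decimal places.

10.00%

The remaining 21.01% is split between Mg-25 (fraction x) and Mg-26 (fraction 0.2101 − x).
Substituting: 24.986x + 25.983(0.2101 − x) = 5.3593485
(24.986 − 25.983)x = -0.0996798  ⇒  x = 0.09998, y = 0.11012
Mg-25: 10.00%, Mg-26: 11.01%.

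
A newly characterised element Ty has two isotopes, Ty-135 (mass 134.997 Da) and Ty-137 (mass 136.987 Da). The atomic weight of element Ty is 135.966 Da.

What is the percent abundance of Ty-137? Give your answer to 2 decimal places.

Writing the weighted mean with unknown fraction x of Ty-135:
134.997·x + 136.987·(1 − x) = 135.966
(134.997 − 136.987)·x = 135.966 − 136.987
x = -1.021 / -1.990 = 0.51307 → 51.31% Ty-135, 48.69% Ty-137.

48.69%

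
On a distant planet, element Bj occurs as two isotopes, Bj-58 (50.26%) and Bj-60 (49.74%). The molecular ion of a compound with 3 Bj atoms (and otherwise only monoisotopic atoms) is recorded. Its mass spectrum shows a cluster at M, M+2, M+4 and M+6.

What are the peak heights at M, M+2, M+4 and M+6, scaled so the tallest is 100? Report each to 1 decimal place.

33.7 : 100.0 : 99.0 : 32.6

The 3 Bj atoms are independent, so intensities follow the terms of (0.5026 + 0.4974)^3.
P(M) = 0.5026^3 = 0.126960
P(M+2) = 3 × 0.5026^2 × 0.4974^1 = 0.376940
P(M+4) = 3 × 0.5026^1 × 0.4974^2 = 0.373040
P(M+6) = 0.4974^3 = 0.123060
The M+2 peak is largest (0.376940); scaling to 100 gives 33.7 : 100.0 : 99.0 : 32.6.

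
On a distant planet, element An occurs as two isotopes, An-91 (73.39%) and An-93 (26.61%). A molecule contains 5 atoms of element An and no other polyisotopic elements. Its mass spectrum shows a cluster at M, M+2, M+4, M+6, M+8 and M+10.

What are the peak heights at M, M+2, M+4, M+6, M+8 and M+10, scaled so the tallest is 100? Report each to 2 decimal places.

55.16 : 100.00 : 72.52 : 26.29 : 4.77 : 0.35

Each An atom is independently An-91 (p = 0.7339) or An-93 (q = 0.2661); the cluster is the binomial expansion (p + q)^5.
P(M) = 0.7339^5 = 0.212904
P(M+2) = 5 × 0.7339^4 × 0.2661^1 = 0.385978
P(M+4) = 10 × 0.7339^3 × 0.2661^2 = 0.279898
P(M+6) = 10 × 0.7339^2 × 0.2661^3 = 0.101487
P(M+8) = 5 × 0.7339^1 × 0.2661^4 = 0.018399
P(M+10) = 0.2661^5 = 0.001334
The M+2 peak is largest (0.385978); scaling to 100 gives 55.16 : 100.00 : 72.52 : 26.29 : 4.77 : 0.35.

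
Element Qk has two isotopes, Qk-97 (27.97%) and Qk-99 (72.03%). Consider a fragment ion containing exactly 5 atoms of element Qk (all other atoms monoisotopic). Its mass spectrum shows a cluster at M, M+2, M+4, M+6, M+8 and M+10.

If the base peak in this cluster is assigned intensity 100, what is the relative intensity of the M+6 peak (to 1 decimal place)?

(0.2797 + 0.7203)^5 gives M 0.0017, M+2 0.0220, M+4 0.1135, M+6 0.2924, M+8 0.3765, M+10 0.1939; the largest is M+8.
P(M+8) = C(5,4) × 0.2797^1 × 0.7203^4 = 5 × 0.2797 × 0.26918674 = 0.376458 (base)
P(M+6) = C(5,3) × 0.2797^2 × 0.7203^3 = 10 × 0.07823209 × 0.37371475 = 0.292365
Relative intensity = 0.292365 / 0.376458 × 100 = 77.7

77.7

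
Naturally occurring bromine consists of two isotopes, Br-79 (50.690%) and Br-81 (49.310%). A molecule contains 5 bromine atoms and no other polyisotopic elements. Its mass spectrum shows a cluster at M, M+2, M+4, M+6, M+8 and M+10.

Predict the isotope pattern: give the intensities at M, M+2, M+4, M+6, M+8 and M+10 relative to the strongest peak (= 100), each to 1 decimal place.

Each Br atom is independently Br-79 (p = 0.50690) or Br-81 (q = 0.49310); the cluster is the binomial expansion (p + q)^5.
P(M) = 0.50690^5 = 0.033467
P(M+2) = 5 × 0.50690^4 × 0.49310^1 = 0.162777
P(M+4) = 10 × 0.50690^3 × 0.49310^2 = 0.316692
P(M+6) = 10 × 0.50690^2 × 0.49310^3 = 0.308070
P(M+8) = 5 × 0.50690^1 × 0.49310^4 = 0.149842
P(M+10) = 0.49310^5 = 0.029152
The M+4 peak is largest (0.316692); scaling to 100 gives 10.6 : 51.4 : 100.0 : 97.3 : 47.3 : 9.2.

10.6 : 51.4 : 100.0 : 97.3 : 47.3 : 9.2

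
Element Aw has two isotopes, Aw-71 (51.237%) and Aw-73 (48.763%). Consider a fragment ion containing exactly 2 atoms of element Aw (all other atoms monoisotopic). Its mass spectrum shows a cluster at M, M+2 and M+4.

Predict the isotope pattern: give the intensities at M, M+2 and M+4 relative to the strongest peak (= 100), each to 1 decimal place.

52.5 : 100.0 : 47.6

The 2 Aw atoms are independent, so intensities follow the terms of (0.51237 + 0.48763)^2.
P(M) = 0.51237^2 = 0.262523
P(M+2) = 2 × 0.51237^1 × 0.48763^1 = 0.499694
P(M+4) = 0.48763^2 = 0.237783
The M+2 peak is largest (0.499694); scaling to 100 gives 52.5 : 100.0 : 47.6.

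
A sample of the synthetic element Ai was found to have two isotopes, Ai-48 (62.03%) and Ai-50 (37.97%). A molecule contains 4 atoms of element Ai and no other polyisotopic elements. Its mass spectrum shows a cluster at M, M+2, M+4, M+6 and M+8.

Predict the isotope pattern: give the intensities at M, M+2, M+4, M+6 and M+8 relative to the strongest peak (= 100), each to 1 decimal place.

40.8 : 100.0 : 91.8 : 37.5 : 5.7

Expanding (0.6203 + 0.3797)^4:
P(M) = 0.6203^4 = 0.148050
P(M+2) = 4 × 0.6203^3 × 0.3797^1 = 0.362498
P(M+4) = 6 × 0.6203^2 × 0.3797^2 = 0.332840
P(M+6) = 4 × 0.6203^1 × 0.3797^3 = 0.135826
P(M+8) = 0.3797^4 = 0.020786
The M+2 peak is largest (0.362498); scaling to 100 gives 40.8 : 100.0 : 91.8 : 37.5 : 5.7.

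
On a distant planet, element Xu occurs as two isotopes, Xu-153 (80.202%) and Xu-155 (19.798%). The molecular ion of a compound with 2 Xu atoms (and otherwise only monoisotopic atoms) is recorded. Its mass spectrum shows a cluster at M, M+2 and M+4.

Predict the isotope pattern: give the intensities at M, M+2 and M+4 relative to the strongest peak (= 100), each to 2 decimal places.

100.00 : 49.37 : 6.09

The 2 Xu atoms are independent, so intensities follow the terms of (0.80202 + 0.19798)^2.
P(M) = 0.80202^2 = 0.643236
P(M+2) = 2 × 0.80202^1 × 0.19798^1 = 0.317568
P(M+4) = 0.19798^2 = 0.039196
The M peak is largest (0.643236); scaling to 100 gives 100.00 : 49.37 : 6.09.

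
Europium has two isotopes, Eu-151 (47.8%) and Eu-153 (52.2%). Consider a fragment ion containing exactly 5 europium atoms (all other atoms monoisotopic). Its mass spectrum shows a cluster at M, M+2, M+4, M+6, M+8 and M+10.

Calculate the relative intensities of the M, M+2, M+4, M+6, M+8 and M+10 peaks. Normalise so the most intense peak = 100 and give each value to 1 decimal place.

The 5 Eu atoms are independent, so intensities follow the terms of (0.478 + 0.522)^5.
P(M) = 0.478^5 = 0.024954
P(M+2) = 5 × 0.478^4 × 0.522^1 = 0.136255
P(M+4) = 10 × 0.478^3 × 0.522^2 = 0.297594
P(M+6) = 10 × 0.478^2 × 0.522^3 = 0.324988
P(M+8) = 5 × 0.478^1 × 0.522^4 = 0.177452
P(M+10) = 0.522^5 = 0.038757
The M+6 peak is largest (0.324988); scaling to 100 gives 7.7 : 41.9 : 91.6 : 100.0 : 54.6 : 11.9.

7.7 : 41.9 : 91.6 : 100.0 : 54.6 : 11.9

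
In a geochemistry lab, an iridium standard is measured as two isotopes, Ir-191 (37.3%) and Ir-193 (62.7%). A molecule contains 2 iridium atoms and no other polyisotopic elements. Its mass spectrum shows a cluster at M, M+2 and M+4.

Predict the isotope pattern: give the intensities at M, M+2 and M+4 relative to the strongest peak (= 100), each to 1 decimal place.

29.7 : 100.0 : 84.0

The 2 Ir atoms are independent, so intensities follow the terms of (0.373 + 0.627)^2.
P(M) = 0.373^2 = 0.139129
P(M+2) = 2 × 0.373^1 × 0.627^1 = 0.467742
P(M+4) = 0.627^2 = 0.393129
The M+2 peak is largest (0.467742); scaling to 100 gives 29.7 : 100.0 : 84.0.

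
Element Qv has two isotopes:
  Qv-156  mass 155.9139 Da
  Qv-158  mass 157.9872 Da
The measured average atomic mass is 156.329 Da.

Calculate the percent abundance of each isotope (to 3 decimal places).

With x = fraction of Qv-156 (so Qv-158 is 1 − x):
155.9139·x + 157.9872·(1 − x) = 156.329
(155.9139 − 157.9872)·x = 156.329 − 157.9872
x = -1.6582 / -2.0733 = 0.79979 → 79.979% Qv-156, 20.021% Qv-158.

Qv-156: 79.979%, Qv-158: 20.021%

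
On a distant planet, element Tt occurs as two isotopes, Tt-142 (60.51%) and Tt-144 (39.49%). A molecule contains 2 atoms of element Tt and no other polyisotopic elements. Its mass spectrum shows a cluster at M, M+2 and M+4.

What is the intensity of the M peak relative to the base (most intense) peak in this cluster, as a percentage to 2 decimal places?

76.61%

(0.6051 + 0.3949)^2 gives M 0.3661, M+2 0.4779, M+4 0.1559; the largest is M+2.
P(M+2) = C(2,1) × 0.6051^1 × 0.3949^1 = 2 × 0.6051 × 0.3949 = 0.477908 (base)
P(M) = C(2,0) × 0.6051^2 × 0.3949^0 = 1 × 0.36614601 × 1.0000 = 0.366146
Relative intensity = 0.366146 / 0.477908 × 100 = 76.61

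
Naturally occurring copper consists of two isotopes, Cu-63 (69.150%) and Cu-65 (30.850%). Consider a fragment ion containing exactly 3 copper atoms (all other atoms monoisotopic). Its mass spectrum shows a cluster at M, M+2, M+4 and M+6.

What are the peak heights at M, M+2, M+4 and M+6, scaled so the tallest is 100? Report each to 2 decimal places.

74.72 : 100.00 : 44.61 : 6.63

The 3 Cu atoms are independent, so intensities follow the terms of (0.69150 + 0.30850)^3.
P(M) = 0.69150^3 = 0.330656
P(M+2) = 3 × 0.69150^2 × 0.30850^1 = 0.442548
P(M+4) = 3 × 0.69150^1 × 0.30850^2 = 0.197435
P(M+6) = 0.30850^3 = 0.029361
The M+2 peak is largest (0.442548); scaling to 100 gives 74.72 : 100.00 : 44.61 : 6.63.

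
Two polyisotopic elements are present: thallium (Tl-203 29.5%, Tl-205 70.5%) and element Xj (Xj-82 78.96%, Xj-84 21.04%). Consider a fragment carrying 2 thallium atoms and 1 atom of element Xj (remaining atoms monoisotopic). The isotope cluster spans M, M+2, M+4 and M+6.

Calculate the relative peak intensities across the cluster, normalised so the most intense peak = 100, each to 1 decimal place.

Thallium pattern (n=2): 0.087025 : 0.41595 : 0.497025
Element Xj pattern (n=1): 0.7896 : 0.2104
Convolve the two distributions (both contribute in 2-u steps):
  M: 0.087025×0.7896 = 0.068715
  M+2: 0.087025×0.2104 + 0.41595×0.7896 = 0.346744
  M+4: 0.41595×0.2104 + 0.497025×0.7896 = 0.479967
  M+6: 0.497025×0.2104 = 0.104574
Scale to base peak (0.479967) = 100: 14.3 : 72.2 : 100.0 : 21.8

14.3 : 72.2 : 100.0 : 21.8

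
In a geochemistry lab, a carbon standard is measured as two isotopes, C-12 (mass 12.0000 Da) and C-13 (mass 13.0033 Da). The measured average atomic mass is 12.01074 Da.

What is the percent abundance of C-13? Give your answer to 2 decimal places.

With x = fraction of C-12 (so C-13 is 1 − x):
12.0000·x + 13.0033·(1 − x) = 12.01074
(12.0000 − 13.0033)·x = 12.01074 − 13.0033
x = -0.99256 / -1.0033 = 0.98930 → 98.93% C-12, 1.07% C-13.

1.07%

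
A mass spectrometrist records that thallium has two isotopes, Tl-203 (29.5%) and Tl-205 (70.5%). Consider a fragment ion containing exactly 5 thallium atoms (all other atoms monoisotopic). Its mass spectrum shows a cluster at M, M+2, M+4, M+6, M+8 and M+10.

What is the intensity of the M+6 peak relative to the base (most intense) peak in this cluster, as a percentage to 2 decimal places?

Term probabilities: M 0.0022, M+2 0.0267, M+4 0.1276, M+6 0.3049, M+8 0.3644, M+10 0.1742. Base peak = M+8.
P(M+8) = C(5,4) × 0.295^1 × 0.705^4 = 5 × 0.2950 × 0.24703385 = 0.364375 (base)
P(M+6) = C(5,3) × 0.295^2 × 0.705^3 = 10 × 0.087025 × 0.35040263 = 0.304938
Relative intensity = 0.304938 / 0.364375 × 100 = 83.69

83.69%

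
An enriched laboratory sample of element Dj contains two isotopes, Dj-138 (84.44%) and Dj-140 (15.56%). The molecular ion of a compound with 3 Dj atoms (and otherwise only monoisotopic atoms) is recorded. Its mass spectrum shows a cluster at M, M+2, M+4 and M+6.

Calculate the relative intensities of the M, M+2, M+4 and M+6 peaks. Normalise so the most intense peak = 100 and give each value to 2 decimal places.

The 3 Dj atoms are independent, so intensities follow the terms of (0.8444 + 0.1556)^3.
P(M) = 0.8444^3 = 0.602067
P(M+2) = 3 × 0.8444^2 × 0.1556^1 = 0.332834
P(M+4) = 3 × 0.8444^1 × 0.1556^2 = 0.061332
P(M+6) = 0.1556^3 = 0.003767
The M peak is largest (0.602067); scaling to 100 gives 100.00 : 55.28 : 10.19 : 0.63.

100.00 : 55.28 : 10.19 : 0.63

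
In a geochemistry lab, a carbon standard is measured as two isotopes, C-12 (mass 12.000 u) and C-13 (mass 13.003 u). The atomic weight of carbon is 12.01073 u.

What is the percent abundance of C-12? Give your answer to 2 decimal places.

98.93%

Writing the weighted mean with unknown fraction x of C-12:
12.000·x + 13.003·(1 − x) = 12.01073
(12.000 − 13.003)·x = 12.01073 − 13.003
x = -0.99227 / -1.003 = 0.98930 → 98.93% C-12, 1.07% C-13.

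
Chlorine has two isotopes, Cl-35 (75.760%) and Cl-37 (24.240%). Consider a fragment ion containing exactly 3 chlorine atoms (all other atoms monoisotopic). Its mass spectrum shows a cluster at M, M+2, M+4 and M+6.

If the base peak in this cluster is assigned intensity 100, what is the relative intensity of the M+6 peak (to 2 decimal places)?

3.28

(0.75760 + 0.24240)^3 gives M 0.4348, M+2 0.4174, M+4 0.1335, M+6 0.0142; the largest is M.
P(M) = C(3,0) × 0.75760^3 × 0.24240^0 = 1 × 0.4348304 × 1.0000 = 0.434830 (base)
P(M+6) = C(3,3) × 0.75760^0 × 0.24240^3 = 1 × 1.0000 × 0.01424288 = 0.014243
Relative intensity = 0.014243 / 0.434830 × 100 = 3.28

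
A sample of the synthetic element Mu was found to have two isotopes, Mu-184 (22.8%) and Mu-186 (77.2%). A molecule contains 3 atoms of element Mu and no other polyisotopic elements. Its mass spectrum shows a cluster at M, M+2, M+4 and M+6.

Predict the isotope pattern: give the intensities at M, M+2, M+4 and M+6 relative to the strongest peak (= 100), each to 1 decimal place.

Expanding (0.228 + 0.772)^3:
P(M) = 0.228^3 = 0.011852
P(M+2) = 3 × 0.228^2 × 0.772^1 = 0.120395
P(M+4) = 3 × 0.228^1 × 0.772^2 = 0.407653
P(M+6) = 0.772^3 = 0.460100
The M+6 peak is largest (0.460100); scaling to 100 gives 2.6 : 26.2 : 88.6 : 100.0.

2.6 : 26.2 : 88.6 : 100.0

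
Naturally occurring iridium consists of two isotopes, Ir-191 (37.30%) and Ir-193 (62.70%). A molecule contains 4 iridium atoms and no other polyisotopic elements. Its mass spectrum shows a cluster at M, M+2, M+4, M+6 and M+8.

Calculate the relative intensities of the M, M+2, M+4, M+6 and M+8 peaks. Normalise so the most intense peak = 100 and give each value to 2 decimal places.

The 4 Ir atoms are independent, so intensities follow the terms of (0.3730 + 0.6270)^4.
P(M) = 0.3730^4 = 0.019357
P(M+2) = 4 × 0.3730^3 × 0.6270^1 = 0.130153
P(M+4) = 6 × 0.3730^2 × 0.6270^2 = 0.328174
P(M+6) = 4 × 0.3730^1 × 0.6270^3 = 0.367766
P(M+8) = 0.6270^4 = 0.154550
The M+6 peak is largest (0.367766); scaling to 100 gives 5.26 : 35.39 : 89.23 : 100.00 : 42.02.

5.26 : 35.39 : 89.23 : 100.00 : 42.02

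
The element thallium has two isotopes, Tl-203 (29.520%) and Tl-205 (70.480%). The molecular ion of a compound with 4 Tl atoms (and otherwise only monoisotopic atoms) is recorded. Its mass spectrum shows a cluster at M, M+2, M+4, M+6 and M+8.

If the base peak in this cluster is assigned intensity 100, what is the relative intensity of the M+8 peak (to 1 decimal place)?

Binomial terms of (0.29520 + 0.70480)^4: M 0.0076, M+2 0.0725, M+4 0.2597, M+6 0.4134, M+8 0.2468 → M+6 is the base peak.
P(M+6) = C(4,3) × 0.29520^1 × 0.70480^3 = 4 × 0.2952 × 0.35010449 = 0.413403 (base)
P(M+8) = C(4,4) × 0.29520^0 × 0.70480^4 = 1 × 1.0000 × 0.24675365 = 0.246754
Relative intensity = 0.246754 / 0.413403 × 100 = 59.7

59.7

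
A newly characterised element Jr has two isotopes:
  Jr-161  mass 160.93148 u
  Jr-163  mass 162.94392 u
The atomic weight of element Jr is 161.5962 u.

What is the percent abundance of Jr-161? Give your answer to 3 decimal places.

66.969%

Let x be the fractional abundance of Jr-161; then Jr-163 has abundance 1 − x.
160.93148·x + 162.94392·(1 − x) = 161.5962
(160.93148 − 162.94392)·x = 161.5962 − 162.94392
x = -1.34772 / -2.01244 = 0.66969 → 66.969% Jr-161, 33.031% Jr-163.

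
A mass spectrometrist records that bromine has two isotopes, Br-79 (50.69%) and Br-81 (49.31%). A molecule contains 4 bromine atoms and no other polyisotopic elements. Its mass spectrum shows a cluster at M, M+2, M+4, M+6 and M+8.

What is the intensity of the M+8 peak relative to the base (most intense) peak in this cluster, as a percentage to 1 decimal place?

15.8%

Term probabilities: M 0.0660, M+2 0.2569, M+4 0.3749, M+6 0.2431, M+8 0.0591. Base peak = M+4.
P(M+4) = C(4,2) × 0.5069^2 × 0.4931^2 = 6 × 0.25694761 × 0.24314761 = 0.374857 (base)
P(M+8) = C(4,4) × 0.5069^0 × 0.4931^4 = 1 × 1.0000 × 0.05912076 = 0.059121
Relative intensity = 0.059121 / 0.374857 × 100 = 15.8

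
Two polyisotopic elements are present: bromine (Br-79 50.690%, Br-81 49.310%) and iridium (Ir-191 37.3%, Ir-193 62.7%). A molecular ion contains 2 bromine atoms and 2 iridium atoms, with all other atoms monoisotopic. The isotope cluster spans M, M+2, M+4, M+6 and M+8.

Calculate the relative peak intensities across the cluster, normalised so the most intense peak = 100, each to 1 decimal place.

Bromine pattern (n=2): 0.25694761 : 0.49990478 : 0.24314761
Iridium pattern (n=2): 0.139129 : 0.467742 : 0.393129
Convolve the two distributions (both contribute in 2-u steps):
  M: 0.25694761×0.139129 = 0.035749
  M+2: 0.25694761×0.467742 + 0.49990478×0.139129 = 0.189736
  M+4: 0.25694761×0.393129 + 0.49990478×0.467742 + 0.24314761×0.139129 = 0.368669
  M+6: 0.49990478×0.393129 + 0.24314761×0.467742 = 0.310257
  M+8: 0.24314761×0.393129 = 0.095588
Scale to base peak (0.368669) = 100: 9.7 : 51.5 : 100.0 : 84.2 : 25.9

9.7 : 51.5 : 100.0 : 84.2 : 25.9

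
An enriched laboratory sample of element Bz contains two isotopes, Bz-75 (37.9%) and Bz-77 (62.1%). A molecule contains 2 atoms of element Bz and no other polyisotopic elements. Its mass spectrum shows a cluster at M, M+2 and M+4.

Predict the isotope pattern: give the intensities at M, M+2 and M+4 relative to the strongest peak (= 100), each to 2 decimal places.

30.52 : 100.00 : 81.93

Expanding (0.379 + 0.621)^2:
P(M) = 0.379^2 = 0.143641
P(M+2) = 2 × 0.379^1 × 0.621^1 = 0.470718
P(M+4) = 0.621^2 = 0.385641
The M+2 peak is largest (0.470718); scaling to 100 gives 30.52 : 100.00 : 81.93.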